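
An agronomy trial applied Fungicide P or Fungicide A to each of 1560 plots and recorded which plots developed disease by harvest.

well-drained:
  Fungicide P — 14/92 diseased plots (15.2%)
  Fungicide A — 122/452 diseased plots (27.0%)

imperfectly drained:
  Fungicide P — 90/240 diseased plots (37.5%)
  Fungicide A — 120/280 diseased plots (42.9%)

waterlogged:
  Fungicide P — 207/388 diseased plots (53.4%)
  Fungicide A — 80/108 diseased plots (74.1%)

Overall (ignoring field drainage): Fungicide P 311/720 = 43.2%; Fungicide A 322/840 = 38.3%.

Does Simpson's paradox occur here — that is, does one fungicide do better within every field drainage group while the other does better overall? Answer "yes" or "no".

Within each field drainage level (well-drained 15.2% vs 27.0%; imperfectly drained 37.5% vs 42.9%; waterlogged 53.4% vs 74.1%), Fungicide P has the lower rate every time. Pooled: 43.2% vs 38.3% — Fungicide A has the lower rate overall. The two comparisons disagree.

yes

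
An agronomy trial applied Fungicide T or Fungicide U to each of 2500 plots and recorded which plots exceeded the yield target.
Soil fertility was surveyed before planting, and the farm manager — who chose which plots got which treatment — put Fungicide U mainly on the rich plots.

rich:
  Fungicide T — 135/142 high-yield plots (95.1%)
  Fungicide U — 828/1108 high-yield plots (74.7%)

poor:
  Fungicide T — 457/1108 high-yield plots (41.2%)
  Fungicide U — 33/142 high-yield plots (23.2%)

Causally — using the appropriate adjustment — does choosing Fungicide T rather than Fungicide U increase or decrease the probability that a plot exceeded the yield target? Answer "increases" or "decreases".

increases

Fungicide T is higher inside every soil fertility stratum but Fungicide U is higher in aggregate. Whether to stratify depends on how soil fertility relates to the fungicide.
Soil fertility satisfies the back-door criterion: it is not a descendant of the fungicide, and it blocks the spurious path from fungicide to outcome. Adjusting for it (i.e., using the within-soil fertility rates) gives the causal effect.
Within each level — rich: 95.1% vs 74.7%; poor: 41.2% vs 23.2% — Fungicide T is higher every time.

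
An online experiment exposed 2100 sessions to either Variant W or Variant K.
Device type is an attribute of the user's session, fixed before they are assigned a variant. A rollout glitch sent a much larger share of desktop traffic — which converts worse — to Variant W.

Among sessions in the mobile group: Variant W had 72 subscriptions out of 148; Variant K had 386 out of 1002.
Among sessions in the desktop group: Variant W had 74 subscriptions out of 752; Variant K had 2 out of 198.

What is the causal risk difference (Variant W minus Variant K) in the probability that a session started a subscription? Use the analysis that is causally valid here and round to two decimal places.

Within every device type level Variant W has the higher rate, yet pooled Variant K does — Simpson's reversal.
Since device type is a pre-existing factor (not a product of the variant) and it affects the outcome on its own, it is a confounder. The stratified rates, not the pooled rate, identify the causal effect.
Adjusting over the population distribution of device type: 0.548·(0.486−0.385) + 0.452·(0.098−0.010) = +0.095.

+0.10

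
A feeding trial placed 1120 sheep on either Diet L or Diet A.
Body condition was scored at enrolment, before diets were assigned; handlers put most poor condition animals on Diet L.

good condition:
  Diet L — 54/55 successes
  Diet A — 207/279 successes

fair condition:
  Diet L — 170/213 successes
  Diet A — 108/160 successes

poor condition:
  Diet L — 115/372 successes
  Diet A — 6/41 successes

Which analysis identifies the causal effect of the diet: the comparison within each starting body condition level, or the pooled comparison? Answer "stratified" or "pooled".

Within every starting body condition level Diet L has the higher rate, yet pooled Diet A does — Simpson's reversal.
Starting body condition is set before the diet has any effect — it is not caused by the diet — and it independently drives the outcome. That makes it a confounder, so the causal comparison is within starting body condition levels.
Within each level — good condition: 98.2% vs 74.2%; fair condition: 79.8% vs 67.5%; poor condition: 30.9% vs 14.6% — Diet L is higher every time.

stratified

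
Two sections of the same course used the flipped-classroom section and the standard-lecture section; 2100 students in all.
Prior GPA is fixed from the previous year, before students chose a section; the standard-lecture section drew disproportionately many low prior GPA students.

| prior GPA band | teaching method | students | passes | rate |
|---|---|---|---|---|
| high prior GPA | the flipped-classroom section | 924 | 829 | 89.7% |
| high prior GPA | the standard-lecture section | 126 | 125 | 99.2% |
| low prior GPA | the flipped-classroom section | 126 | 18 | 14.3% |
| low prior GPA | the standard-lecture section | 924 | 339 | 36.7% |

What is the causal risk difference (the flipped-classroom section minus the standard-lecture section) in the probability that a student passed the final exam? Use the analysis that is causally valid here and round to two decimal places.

Since prior GPA band is a pre-existing factor (not a product of the teaching method) and it affects the outcome on its own, it is a confounder. The stratified rates, not the pooled rate, identify the causal effect.
Adjusting over the population distribution of prior GPA band: 0.500·(0.897−0.992) + 0.500·(0.143−0.367) = -0.159.

-0.16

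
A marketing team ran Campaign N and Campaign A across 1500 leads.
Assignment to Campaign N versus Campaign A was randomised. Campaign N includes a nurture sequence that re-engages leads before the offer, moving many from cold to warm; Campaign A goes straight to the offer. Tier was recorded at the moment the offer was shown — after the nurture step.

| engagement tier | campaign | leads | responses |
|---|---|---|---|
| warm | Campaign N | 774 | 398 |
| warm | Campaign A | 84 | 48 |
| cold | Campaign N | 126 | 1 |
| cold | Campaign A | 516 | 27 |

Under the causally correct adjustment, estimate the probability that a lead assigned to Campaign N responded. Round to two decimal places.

0.44

Engagement tier lies on the pathway campaign → engagement tier → outcome, so adjusting for it blocks the indirect effect. For the total causal effect of campaign, use the unadjusted pooled rates.
So P(outcome | do(Campaign N)) is just the pooled rate for Campaign N: 399/900 = 0.443.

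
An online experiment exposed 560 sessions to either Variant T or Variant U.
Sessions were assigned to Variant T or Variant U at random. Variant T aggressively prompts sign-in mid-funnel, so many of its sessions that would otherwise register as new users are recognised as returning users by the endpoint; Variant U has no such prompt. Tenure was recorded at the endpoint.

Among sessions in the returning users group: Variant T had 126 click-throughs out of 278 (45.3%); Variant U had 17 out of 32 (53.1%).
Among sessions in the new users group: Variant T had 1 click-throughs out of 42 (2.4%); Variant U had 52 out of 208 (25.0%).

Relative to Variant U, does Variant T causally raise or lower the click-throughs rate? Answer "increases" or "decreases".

increases

The stratified and pooled comparisons disagree (Variant U wins within each user tenure; Variant T wins overall), so the answer turns on the causal role of user tenure.
Stratifying would compare variants among sessions the variants themselves sorted into user tenure groups — a form of selection on an intermediate. The unconditioned pooled rates give the total causal effect.
Pooled: Variant T 39.7% vs Variant U 28.7%; Variant T is higher overall.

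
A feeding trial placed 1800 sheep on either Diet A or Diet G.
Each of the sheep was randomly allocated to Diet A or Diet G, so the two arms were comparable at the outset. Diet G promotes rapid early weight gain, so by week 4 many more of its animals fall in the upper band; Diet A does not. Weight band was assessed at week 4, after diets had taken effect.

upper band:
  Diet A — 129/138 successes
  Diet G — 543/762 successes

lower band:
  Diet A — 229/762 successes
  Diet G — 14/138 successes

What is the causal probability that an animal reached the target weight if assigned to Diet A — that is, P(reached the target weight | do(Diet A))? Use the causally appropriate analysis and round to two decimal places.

Week-4 weight band lies on the pathway diet → week-4 weight band → outcome, so adjusting for it blocks the indirect effect. For the total causal effect of diet, use the unadjusted pooled rates.
So P(outcome | do(Diet A)) is just the pooled rate for Diet A: 358/900 = 0.398.

0.40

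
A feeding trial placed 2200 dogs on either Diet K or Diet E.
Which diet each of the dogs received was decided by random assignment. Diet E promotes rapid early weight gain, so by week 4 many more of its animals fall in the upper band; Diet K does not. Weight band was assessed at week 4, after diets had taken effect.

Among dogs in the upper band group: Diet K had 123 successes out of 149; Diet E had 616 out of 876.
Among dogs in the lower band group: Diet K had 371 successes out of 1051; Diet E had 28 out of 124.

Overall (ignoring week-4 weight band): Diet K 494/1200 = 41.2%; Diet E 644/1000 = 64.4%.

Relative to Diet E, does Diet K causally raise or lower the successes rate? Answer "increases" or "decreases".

decreases

Because the diet influences week-4 weight band, week-4 weight band is a post-treatment mediator, not a confounder. Stratifying on it would bias the estimate; the causal effect is the crude pooled difference.
Pooled: Diet K 41.2% vs Diet E 64.4%; Diet E is higher overall.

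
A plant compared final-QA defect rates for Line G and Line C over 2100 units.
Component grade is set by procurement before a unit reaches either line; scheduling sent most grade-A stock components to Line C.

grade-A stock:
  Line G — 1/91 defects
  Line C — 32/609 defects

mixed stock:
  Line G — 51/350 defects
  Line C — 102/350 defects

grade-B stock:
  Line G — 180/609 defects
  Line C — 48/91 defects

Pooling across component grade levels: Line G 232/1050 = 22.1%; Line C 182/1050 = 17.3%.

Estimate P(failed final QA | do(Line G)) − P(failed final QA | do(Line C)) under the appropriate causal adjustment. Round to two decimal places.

-0.14

The stratified and pooled comparisons disagree (Line G wins within each component grade; Line C wins overall), so the answer turns on the causal role of component grade.
The imbalance in component grade arose from how units were allocated, not from anything the line did; and component grade independently affects the outcome. The pooled gap is confounded — condition on component grade.
Adjusting over the population distribution of component grade: 0.333·(0.011−0.053) + 0.333·(0.146−0.291) + 0.333·(0.296−0.527) = -0.140.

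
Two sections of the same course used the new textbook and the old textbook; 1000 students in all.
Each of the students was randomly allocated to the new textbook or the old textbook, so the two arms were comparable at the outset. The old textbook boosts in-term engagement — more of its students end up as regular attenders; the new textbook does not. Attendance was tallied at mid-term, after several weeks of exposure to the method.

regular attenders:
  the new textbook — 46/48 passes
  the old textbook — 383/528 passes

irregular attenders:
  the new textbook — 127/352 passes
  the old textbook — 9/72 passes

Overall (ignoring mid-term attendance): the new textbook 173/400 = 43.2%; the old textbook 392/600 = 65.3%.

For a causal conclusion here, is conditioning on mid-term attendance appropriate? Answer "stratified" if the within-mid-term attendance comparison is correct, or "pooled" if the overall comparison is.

pooled

The stratified and pooled comparisons disagree (the new textbook wins within each mid-term attendance; the old textbook wins overall), so the answer turns on the causal role of mid-term attendance.
Mid-term attendance lies on the pathway teaching method → mid-term attendance → outcome, so adjusting for it blocks the indirect effect. For the total causal effect of teaching method, use the unadjusted pooled rates.
Pooled: the new textbook 43.2% vs the old textbook 65.3%; the old textbook is higher overall.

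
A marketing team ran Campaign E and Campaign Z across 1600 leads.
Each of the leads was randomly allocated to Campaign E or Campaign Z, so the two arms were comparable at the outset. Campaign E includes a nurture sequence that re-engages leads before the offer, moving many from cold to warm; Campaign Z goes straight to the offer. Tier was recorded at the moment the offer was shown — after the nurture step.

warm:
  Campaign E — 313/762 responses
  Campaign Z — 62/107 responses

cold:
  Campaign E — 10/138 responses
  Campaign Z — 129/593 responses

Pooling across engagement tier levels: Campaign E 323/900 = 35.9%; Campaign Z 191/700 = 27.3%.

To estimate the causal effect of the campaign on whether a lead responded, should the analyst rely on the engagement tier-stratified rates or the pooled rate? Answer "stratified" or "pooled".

Within every engagement tier level Campaign Z has the higher rate, yet pooled Campaign E does — Simpson's reversal.
Because the campaign influences engagement tier, engagement tier is a post-treatment mediator, not a confounder. Stratifying on it would bias the estimate; the causal effect is the crude pooled difference.
Pooled: Campaign E 35.9% vs Campaign Z 27.3%; Campaign E is higher overall.

pooled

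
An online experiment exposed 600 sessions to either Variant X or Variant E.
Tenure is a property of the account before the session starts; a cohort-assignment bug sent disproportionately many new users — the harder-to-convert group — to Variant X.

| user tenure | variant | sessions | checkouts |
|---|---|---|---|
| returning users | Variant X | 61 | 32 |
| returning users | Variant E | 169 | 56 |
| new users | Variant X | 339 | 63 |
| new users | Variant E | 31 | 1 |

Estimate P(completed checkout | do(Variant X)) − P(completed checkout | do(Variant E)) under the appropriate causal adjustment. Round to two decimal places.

+0.17

Since user tenure is a pre-existing factor (not a product of the variant) and it affects the outcome on its own, it is a confounder. The stratified rates, not the pooled rate, identify the causal effect.
Adjusting over the population distribution of user tenure: 0.383·(0.525−0.331) + 0.617·(0.186−0.032) = +0.169.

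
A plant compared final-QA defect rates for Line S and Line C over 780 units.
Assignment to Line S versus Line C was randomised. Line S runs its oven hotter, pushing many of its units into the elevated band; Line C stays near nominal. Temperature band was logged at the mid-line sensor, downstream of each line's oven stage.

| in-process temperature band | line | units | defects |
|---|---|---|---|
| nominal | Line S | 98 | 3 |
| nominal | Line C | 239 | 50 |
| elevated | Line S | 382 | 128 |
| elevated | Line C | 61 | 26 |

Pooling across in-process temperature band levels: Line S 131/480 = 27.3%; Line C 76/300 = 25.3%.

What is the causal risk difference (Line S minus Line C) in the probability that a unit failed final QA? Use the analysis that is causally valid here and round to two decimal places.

In-process temperature band is recorded after the line and is itself shifted by it — it sits on the causal path from line to outcome. Conditioning on a mediator would strip out part of the effect we want; the pooled comparison gives the total causal effect.
The causal difference is the pooled difference: 0.273 − 0.253 = +0.020.

+0.02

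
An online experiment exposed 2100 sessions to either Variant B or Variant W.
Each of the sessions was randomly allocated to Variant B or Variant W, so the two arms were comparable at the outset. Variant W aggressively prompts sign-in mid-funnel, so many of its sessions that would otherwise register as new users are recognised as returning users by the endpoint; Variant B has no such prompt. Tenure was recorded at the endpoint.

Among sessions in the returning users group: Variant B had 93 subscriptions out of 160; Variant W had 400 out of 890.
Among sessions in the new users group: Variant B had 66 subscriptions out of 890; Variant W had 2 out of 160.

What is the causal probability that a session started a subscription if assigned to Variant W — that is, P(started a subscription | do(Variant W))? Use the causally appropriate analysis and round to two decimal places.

0.38

Variant B is higher inside every user tenure stratum but Variant W is higher in aggregate. Whether to stratify depends on how user tenure relates to the variant.
User tenure is downstream of the variant. One should not condition on a consequence of treatment, so the overall rates are the right comparison.
So P(outcome | do(Variant W)) is just the pooled rate for Variant W: 402/1050 = 0.383.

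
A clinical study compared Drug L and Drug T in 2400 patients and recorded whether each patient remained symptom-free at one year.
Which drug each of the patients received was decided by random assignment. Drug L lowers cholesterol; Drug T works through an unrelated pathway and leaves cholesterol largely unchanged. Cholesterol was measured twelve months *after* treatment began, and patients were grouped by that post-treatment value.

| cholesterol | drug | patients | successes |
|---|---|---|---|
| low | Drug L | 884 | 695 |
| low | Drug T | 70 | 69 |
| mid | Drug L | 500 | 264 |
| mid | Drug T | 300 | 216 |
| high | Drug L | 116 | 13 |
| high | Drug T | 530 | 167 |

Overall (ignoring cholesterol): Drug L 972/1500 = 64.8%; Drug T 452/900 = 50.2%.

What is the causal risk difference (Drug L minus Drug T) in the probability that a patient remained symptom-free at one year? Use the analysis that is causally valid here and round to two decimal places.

The distribution of cholesterol is itself part of what the drug does — it is an intermediate outcome. Holding it fixed would remove that part of the effect; the total effect is the pooled difference.
The causal difference is the pooled difference: 0.648 − 0.502 = +0.146.

+0.15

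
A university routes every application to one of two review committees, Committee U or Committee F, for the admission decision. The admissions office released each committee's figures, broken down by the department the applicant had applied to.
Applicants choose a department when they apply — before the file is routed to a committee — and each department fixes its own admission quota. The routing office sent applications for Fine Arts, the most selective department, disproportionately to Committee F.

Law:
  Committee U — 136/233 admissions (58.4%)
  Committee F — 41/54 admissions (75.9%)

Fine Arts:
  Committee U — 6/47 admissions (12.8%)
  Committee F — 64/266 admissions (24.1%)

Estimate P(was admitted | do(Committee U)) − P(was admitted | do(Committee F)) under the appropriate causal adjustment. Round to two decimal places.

-0.14

Committee F is higher inside every department stratum but Committee U is higher in aggregate. Whether to stratify depends on how department relates to the review committee.
Since department is a pre-existing factor (not a product of the review committee) and it affects the outcome on its own, it is a confounder. The stratified rates, not the pooled rate, identify the causal effect.
Adjusting over the population distribution of department: 0.478·(0.584−0.759) + 0.522·(0.128−0.241) = -0.143.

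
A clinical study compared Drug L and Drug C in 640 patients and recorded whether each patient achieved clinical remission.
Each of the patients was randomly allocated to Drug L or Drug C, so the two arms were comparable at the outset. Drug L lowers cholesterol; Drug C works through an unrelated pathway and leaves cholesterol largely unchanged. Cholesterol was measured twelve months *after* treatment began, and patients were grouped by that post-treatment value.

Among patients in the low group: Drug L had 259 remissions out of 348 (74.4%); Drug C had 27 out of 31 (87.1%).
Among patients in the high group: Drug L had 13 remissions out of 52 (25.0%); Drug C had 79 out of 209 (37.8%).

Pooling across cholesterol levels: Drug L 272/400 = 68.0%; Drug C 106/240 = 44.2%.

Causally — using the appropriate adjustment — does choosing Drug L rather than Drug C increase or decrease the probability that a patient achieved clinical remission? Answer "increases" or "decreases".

increases

The cholesterol-specific comparison favours Drug C throughout, but the pooled figures favour Drug L. The question is whether to condition on cholesterol.
Cholesterol here is a post-treatment variable shaped by the drug; conditioning on it would introduce bias rather than remove it. The overall comparison is the causal one.
Pooled: Drug L 68.0% vs Drug C 44.2%; Drug L is higher overall.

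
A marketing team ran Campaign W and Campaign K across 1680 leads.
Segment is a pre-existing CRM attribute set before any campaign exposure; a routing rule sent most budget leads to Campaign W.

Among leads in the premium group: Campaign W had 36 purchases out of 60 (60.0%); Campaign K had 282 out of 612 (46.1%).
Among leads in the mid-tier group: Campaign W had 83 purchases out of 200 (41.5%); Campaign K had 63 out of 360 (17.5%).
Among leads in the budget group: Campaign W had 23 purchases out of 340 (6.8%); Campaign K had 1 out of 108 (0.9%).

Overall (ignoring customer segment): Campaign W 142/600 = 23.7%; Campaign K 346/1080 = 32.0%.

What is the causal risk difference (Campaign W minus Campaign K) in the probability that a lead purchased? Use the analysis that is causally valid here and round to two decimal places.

+0.15

Within every customer segment level Campaign W has the higher rate, yet pooled Campaign K does — Simpson's reversal.
Nothing the campaign does changes customer segment; the imbalance is an allocation artefact. With customer segment also predicting the outcome, the pooled figure is confounded, and the within-stratum comparison is the causal one.
Adjusting over the population distribution of customer segment: 0.400·(0.600−0.461) + 0.333·(0.415−0.175) + 0.267·(0.068−0.009) = +0.151.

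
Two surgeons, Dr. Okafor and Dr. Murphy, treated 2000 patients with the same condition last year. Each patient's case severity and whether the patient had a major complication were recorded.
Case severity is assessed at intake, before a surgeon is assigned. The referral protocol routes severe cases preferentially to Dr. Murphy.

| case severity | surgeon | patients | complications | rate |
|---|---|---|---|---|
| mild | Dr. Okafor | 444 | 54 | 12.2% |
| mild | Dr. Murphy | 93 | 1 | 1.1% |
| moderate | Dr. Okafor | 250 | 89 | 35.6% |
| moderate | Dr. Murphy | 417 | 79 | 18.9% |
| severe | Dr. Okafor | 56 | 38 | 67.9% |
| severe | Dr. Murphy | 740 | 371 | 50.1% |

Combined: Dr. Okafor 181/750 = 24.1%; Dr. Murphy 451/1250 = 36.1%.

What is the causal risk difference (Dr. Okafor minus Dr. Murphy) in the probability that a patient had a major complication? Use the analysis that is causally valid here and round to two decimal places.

+0.16

Dr. Murphy is lower inside every case severity stratum but Dr. Okafor is lower in aggregate. Whether to stratify depends on how case severity relates to the surgeon.
Nothing the surgeon does changes case severity; the imbalance is an allocation artefact. With case severity also predicting the outcome, the pooled figure is confounded, and the within-stratum comparison is the causal one.
Adjusting over the population distribution of case severity: 0.269·(0.122−0.011) + 0.334·(0.356−0.189) + 0.398·(0.679−0.501) = +0.156.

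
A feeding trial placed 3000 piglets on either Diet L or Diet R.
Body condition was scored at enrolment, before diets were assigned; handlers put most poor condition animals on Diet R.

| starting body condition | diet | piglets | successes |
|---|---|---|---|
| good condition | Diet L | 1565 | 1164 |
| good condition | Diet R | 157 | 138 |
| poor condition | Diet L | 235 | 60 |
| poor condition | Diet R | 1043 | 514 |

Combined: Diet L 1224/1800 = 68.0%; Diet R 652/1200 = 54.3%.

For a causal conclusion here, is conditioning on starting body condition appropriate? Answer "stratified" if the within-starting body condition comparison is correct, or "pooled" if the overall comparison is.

Starting body condition differs across diets for reasons unrelated to any effect of the diet itself, and it separately predicts the outcome — a classic confounder. We must compare within starting body condition levels.
Within each level — good condition: 74.4% vs 87.9%; poor condition: 25.5% vs 49.3% — Diet R is higher every time.

stratified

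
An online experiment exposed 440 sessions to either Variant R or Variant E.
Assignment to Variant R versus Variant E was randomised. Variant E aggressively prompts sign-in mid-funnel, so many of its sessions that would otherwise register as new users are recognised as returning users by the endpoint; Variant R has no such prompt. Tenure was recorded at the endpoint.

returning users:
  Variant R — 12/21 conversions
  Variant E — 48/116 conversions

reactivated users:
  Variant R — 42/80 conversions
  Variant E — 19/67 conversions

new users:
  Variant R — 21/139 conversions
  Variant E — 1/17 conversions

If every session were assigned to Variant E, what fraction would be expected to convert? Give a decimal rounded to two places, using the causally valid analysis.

User tenure is downstream of the variant. One should not condition on a consequence of treatment, so the overall rates are the right comparison.
So P(outcome | do(Variant E)) is just the pooled rate for Variant E: 68/200 = 0.340.

0.34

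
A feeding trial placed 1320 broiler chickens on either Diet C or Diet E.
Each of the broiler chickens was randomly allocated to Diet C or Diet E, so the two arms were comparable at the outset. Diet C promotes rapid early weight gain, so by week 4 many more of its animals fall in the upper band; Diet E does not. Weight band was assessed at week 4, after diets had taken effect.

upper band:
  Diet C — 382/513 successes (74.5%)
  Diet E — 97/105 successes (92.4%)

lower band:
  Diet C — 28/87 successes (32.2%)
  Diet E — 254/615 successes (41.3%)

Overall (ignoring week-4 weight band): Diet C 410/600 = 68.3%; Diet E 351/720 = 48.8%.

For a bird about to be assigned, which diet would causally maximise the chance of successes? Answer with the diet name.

Diet C

Stratifying would compare diets among broiler chickens the diets themselves sorted into week-4 weight band groups — a form of selection on an intermediate. The unconditioned pooled rates give the total causal effect.
Pooled: Diet C 68.3% vs Diet E 48.8%; Diet C is higher overall.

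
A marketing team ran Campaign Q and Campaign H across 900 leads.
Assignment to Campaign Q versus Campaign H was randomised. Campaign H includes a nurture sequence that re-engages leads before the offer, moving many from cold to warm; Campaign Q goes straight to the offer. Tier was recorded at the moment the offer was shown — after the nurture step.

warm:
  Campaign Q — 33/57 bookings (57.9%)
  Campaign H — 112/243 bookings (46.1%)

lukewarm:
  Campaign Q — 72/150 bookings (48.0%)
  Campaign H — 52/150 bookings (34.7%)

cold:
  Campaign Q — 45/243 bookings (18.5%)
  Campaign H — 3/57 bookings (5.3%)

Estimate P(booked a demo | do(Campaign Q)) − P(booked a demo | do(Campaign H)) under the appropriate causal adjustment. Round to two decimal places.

-0.04

Campaign Q is higher inside every engagement tier stratum but Campaign H is higher in aggregate. Whether to stratify depends on how engagement tier relates to the campaign.
Engagement tier here is a post-treatment variable shaped by the campaign; conditioning on it would introduce bias rather than remove it. The overall comparison is the causal one.
The causal difference is the pooled difference: 0.333 − 0.371 = -0.038.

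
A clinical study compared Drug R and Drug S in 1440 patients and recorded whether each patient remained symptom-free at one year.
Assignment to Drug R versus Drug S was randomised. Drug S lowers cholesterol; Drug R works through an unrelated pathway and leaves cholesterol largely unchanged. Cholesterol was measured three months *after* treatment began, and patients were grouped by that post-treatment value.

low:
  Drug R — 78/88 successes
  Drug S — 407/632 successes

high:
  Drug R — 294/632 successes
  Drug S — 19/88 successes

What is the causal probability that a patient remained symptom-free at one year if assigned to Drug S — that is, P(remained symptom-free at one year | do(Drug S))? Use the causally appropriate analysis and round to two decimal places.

0.59

The cholesterol-specific comparison favours Drug R throughout, but the pooled figures favour Drug S. The question is whether to condition on cholesterol.
Cholesterol is recorded after the drug and is itself shifted by it — it sits on the causal path from drug to outcome. Conditioning on a mediator would strip out part of the effect we want; the pooled comparison gives the total causal effect.
So P(outcome | do(Drug S)) is just the pooled rate for Drug S: 426/720 = 0.592.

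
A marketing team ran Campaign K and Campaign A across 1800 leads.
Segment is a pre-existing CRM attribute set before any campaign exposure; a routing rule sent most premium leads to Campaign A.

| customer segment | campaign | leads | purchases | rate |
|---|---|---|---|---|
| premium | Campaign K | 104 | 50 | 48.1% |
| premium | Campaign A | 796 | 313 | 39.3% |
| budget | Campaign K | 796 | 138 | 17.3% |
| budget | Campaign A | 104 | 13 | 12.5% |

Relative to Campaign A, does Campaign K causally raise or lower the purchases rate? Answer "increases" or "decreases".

increases

Within every customer segment level Campaign K has the higher rate, yet pooled Campaign A does — Simpson's reversal.
Here customer segment is a common cause — it drives both which campaign a case falls under and the outcome. The crude comparison mixes populations; the stratum-specific rates are the causally relevant ones.
Within each level — premium: 48.1% vs 39.3%; budget: 17.3% vs 12.5% — Campaign K is higher every time.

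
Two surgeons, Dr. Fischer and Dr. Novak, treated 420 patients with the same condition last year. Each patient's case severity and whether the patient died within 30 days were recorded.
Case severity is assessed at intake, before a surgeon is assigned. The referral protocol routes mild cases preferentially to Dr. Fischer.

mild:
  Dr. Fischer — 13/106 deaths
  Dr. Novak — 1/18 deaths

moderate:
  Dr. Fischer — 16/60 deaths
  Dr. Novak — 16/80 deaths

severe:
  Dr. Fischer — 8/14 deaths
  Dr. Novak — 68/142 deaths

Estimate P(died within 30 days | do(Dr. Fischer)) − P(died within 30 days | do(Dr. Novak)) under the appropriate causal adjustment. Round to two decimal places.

The stratified and pooled comparisons disagree (Dr. Novak wins within each case severity; Dr. Fischer wins overall), so the answer turns on the causal role of case severity.
Since case severity is a pre-existing factor (not a product of the surgeon) and it affects the outcome on its own, it is a confounder. The stratified rates, not the pooled rate, identify the causal effect.
Adjusting over the population distribution of case severity: 0.295·(0.123−0.056) + 0.333·(0.267−0.200) + 0.371·(0.571−0.479) = +0.076.

+0.08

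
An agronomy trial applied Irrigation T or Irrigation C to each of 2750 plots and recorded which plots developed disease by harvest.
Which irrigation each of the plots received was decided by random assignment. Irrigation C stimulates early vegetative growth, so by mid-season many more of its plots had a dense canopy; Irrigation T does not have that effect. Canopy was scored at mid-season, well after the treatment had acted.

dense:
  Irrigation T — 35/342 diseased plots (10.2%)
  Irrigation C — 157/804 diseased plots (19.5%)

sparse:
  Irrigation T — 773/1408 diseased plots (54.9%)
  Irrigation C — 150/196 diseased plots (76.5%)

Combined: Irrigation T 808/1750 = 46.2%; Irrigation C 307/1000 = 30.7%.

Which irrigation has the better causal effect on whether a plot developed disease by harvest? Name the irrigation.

The stratified and pooled comparisons disagree (Irrigation T wins within each mid-season canopy; Irrigation C wins overall), so the answer turns on the causal role of mid-season canopy.
Mid-season canopy is downstream of the irrigation. One should not condition on a consequence of treatment, so the overall rates are the right comparison.
Pooled: Irrigation T 46.2% vs Irrigation C 30.7%; Irrigation C is lower overall.

Irrigation C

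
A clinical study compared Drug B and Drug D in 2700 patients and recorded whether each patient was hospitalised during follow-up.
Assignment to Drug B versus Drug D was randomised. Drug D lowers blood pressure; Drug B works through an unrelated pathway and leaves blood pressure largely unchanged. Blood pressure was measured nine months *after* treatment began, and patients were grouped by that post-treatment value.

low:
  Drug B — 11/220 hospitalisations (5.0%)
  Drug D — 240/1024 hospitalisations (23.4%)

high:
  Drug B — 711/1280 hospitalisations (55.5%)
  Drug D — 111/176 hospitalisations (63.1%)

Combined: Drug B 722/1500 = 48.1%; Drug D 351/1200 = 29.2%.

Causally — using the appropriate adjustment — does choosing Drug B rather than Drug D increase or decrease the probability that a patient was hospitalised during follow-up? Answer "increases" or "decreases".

increases

The stratified and pooled comparisons disagree (Drug B wins within each blood pressure; Drug D wins overall), so the answer turns on the causal role of blood pressure.
Blood pressure is downstream of the drug. One should not condition on a consequence of treatment, so the overall rates are the right comparison.
Pooled: Drug B 48.1% vs Drug D 29.2%; Drug D is lower overall.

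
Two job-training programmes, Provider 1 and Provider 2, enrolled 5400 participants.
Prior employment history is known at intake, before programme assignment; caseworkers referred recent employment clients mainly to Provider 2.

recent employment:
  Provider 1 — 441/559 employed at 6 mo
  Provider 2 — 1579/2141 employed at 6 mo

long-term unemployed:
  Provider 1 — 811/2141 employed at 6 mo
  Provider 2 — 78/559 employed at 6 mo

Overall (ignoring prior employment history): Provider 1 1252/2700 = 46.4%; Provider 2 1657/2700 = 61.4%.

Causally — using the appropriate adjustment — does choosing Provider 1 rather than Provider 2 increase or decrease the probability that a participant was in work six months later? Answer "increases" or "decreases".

increases

The stratified and pooled comparisons disagree (Provider 1 wins within each prior employment history; Provider 2 wins overall), so the answer turns on the causal role of prior employment history.
Since prior employment history is a pre-existing factor (not a product of the programme) and it affects the outcome on its own, it is a confounder. The stratified rates, not the pooled rate, identify the causal effect.
Within each level — recent employment: 78.9% vs 73.8%; long-term unemployed: 37.9% vs 14.0% — Provider 1 is higher every time.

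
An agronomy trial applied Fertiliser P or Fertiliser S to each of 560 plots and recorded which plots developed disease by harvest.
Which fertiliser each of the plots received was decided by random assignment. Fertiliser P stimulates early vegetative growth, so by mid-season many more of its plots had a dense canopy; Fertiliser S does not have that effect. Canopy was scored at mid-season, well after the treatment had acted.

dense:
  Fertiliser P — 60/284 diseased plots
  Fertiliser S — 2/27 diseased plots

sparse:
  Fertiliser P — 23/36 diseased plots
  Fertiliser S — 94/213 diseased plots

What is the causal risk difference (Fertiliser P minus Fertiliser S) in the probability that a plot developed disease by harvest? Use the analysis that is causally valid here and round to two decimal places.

Stratifying would compare fertilisers among plots the fertilisers themselves sorted into mid-season canopy groups — a form of selection on an intermediate. The unconditioned pooled rates give the total causal effect.
The causal difference is the pooled difference: 0.259 − 0.400 = -0.141.

-0.14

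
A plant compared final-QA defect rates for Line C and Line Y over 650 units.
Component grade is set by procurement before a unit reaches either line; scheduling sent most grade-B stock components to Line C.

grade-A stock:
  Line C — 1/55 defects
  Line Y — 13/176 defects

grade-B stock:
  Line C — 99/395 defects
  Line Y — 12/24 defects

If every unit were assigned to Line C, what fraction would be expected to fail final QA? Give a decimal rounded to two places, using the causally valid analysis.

0.17

Line C is lower inside every component grade stratum but Line Y is lower in aggregate. Whether to stratify depends on how component grade relates to the line.
Component grade satisfies the back-door criterion: it is not a descendant of the line, and it blocks the spurious path from line to outcome. Adjusting for it (i.e., using the within-component grade rates) gives the causal effect.
Standardising Line C to the population component grade mix: 0.355·1/55 + 0.645·99/395 = 0.168.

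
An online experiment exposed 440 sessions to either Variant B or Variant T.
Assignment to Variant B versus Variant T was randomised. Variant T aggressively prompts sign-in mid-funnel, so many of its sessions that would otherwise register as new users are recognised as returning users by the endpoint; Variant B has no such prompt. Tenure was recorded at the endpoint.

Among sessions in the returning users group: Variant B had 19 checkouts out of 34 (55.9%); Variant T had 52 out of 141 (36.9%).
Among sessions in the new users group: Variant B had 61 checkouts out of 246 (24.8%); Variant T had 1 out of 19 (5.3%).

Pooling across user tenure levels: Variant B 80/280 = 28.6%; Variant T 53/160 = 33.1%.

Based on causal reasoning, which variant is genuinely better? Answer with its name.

Within every user tenure level Variant B has the higher rate, yet pooled Variant T does — Simpson's reversal.
User tenure lies on the pathway variant → user tenure → outcome, so adjusting for it blocks the indirect effect. For the total causal effect of variant, use the unadjusted pooled rates.
Pooled: Variant B 28.6% vs Variant T 33.1%; Variant T is higher overall.

Variant T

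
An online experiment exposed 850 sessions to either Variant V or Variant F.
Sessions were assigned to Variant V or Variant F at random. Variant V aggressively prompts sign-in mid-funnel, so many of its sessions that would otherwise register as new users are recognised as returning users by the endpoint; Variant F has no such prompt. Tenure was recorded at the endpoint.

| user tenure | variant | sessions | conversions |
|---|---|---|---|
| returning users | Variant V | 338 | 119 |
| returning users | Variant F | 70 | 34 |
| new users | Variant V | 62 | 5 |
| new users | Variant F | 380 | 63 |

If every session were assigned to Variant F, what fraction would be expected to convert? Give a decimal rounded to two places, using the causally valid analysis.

Variant F is higher inside every user tenure stratum but Variant V is higher in aggregate. Whether to stratify depends on how user tenure relates to the variant.
Because the variant influences user tenure, user tenure is a post-treatment mediator, not a confounder. Stratifying on it would bias the estimate; the causal effect is the crude pooled difference.
So P(outcome | do(Variant F)) is just the pooled rate for Variant F: 97/450 = 0.216.

0.22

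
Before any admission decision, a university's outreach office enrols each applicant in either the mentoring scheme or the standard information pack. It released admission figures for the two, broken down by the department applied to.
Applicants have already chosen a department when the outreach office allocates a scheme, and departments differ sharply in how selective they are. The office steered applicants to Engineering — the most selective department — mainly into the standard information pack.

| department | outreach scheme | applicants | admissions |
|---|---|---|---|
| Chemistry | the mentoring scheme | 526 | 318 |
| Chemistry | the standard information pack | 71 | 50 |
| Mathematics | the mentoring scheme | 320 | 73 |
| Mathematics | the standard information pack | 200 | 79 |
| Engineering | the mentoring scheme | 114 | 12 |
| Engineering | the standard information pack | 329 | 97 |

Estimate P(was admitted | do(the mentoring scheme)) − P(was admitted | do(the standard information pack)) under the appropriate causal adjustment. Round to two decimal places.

-0.15

Within every department level the standard information pack has the higher rate, yet pooled the mentoring scheme does — Simpson's reversal.
Department satisfies the back-door criterion: it is not a descendant of the outreach scheme, and it blocks the spurious path from outreach scheme to outcome. Adjusting for it (i.e., using the within-department rates) gives the causal effect.
Adjusting over the population distribution of department: 0.383·(0.605−0.704) + 0.333·(0.228−0.395) + 0.284·(0.105−0.295) = -0.148.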